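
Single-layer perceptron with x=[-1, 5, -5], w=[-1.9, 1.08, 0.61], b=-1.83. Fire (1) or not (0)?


z = (-1)·(-1.9) + (5)·(1.08) + (-5)·(0.61) - 1.83
  = 2.42
step(z) = 1 (z≥0)

1


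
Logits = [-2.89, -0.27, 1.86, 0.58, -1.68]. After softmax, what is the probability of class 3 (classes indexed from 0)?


Exponentials: e^-2.89=0.0556, e^-0.27=0.7634, e^1.86=6.4237, e^0.58=1.786, e^-1.68=0.1864
Sum = 9.2151
Softmax = [0.006, 0.0828, 0.6971, 0.1938, 0.0202]
p[3] = 1.786/9.2151 = 0.1938

0.1938


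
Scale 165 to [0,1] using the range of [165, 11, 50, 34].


min=11, max=165
(165-11)/(165-11) = 154/154 = 1.0

1.0


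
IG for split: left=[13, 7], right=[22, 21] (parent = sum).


Parent = [35, 28], H_parent = 0.9911
H_left = 0.9341 (n=20), H_right = 0.9996 (n=43)
H_children = (20/63)·0.9341 + (43/63)·0.9996 = 0.9788
IG = 0.9911 - 0.9788 = 0.0123

0.0123


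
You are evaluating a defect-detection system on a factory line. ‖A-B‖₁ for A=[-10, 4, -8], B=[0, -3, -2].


d = |-10-0| + |4+ 3| + |-8+ 2|
  = 10 + 7 + 6
  = 23

23


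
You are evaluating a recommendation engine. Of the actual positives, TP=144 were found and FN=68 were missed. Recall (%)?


Recall = TP/(TP+FN)
= 144/(144+68)
= 144/212 = 67.92%

67.92%


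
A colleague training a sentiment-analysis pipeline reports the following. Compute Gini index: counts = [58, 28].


Probabilities: [58/86, 28/86] ≈ [0.6744, 0.3256]
Σpᵢ² = (3364 + 784)/86² = 4148/7396
Gini = 1 - Σpᵢ² = 1 - 4148/7396 = 0.4392

0.4392


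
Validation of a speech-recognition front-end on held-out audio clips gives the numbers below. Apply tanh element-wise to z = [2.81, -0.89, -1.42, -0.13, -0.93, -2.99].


tanh(2.81) = 0.9928
tanh(-0.89) = -0.7114
tanh(-1.42) = -0.8896
tanh(-0.13) = -0.1293
tanh(-0.93) = -0.7306
tanh(-2.99) = -0.995
result = [0.9928, -0.7114, -0.8896, -0.1293, -0.7306, -0.995]

[0.9928, -0.7114, -0.8896, -0.1293, -0.7306, -0.995]


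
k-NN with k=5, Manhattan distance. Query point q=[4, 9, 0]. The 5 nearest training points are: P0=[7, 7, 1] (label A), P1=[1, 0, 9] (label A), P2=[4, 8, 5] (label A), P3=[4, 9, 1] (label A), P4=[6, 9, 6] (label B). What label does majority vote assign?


d(q,P0) = 6  (label A)
d(q,P1) = 21  (label A)
d(q,P2) = 6  (label A)
d(q,P3) = 1  (label A)
d(q,P4) = 8  (label B)
Votes: A=4, B=1
Majority → A

A


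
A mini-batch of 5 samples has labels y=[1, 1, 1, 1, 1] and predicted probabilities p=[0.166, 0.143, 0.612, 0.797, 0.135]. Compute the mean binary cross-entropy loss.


L[0] = -ln(0.166) = 1.7958
L[1] = -ln(0.143) = 1.9449
L[2] = -ln(0.612) = 0.491
L[3] = -ln(0.797) = 0.2269
L[4] = -ln(0.135) = 2.0025
mean = (1.7958 + 1.9449 + 0.491 + 0.2269 + 2.0025)/5 = 1.2922

1.2922


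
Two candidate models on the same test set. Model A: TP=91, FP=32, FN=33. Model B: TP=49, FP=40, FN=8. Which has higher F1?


Model A: P=91/123=0.7398, R=91/124=0.7339, F1=2PR/(P+R)=2TP/(2TP+FP+FN)=182/247=0.7368
Model B: P=49/89=0.5506, R=49/57=0.8596, F1=2PR/(P+R)=2TP/(2TP+FP+FN)=98/146=0.6712
0.7368 > 0.6712 → Model A

Model A


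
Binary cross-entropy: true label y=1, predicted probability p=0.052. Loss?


BCE = -[y·ln(p) + (1-y)·ln(1-p)]
= -1·ln(0.052) - 0
= -ln(0.052) = 2.9565

2.9565


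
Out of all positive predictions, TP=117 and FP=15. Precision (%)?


Precision = TP/(TP+FP)
= 117/(117+15)
= 117/132 = 88.64%

88.64%


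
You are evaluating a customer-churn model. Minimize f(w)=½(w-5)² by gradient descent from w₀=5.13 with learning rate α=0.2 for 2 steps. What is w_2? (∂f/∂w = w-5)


step 1: grad = 5.13-5 = 0.13; w = 5.13 - 0.2·(0.13) = 5.104
step 2: grad = 5.104-5 = 0.104; w = 5.104 - 0.2·(0.104) = 5.0832

5.0832


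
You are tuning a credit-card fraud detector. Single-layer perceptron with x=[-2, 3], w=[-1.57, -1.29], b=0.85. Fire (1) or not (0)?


z = (-2)·(-1.57) + (3)·(-1.29) + 0.85
  = 0.12
step(z) = 1 (z≥0)

1


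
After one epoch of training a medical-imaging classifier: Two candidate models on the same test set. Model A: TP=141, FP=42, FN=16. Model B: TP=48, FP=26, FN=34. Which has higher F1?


Model A: P=141/183=0.7705, R=141/157=0.8981, F1=2PR/(P+R)=2TP/(2TP+FP+FN)=282/340=0.8294
Model B: P=48/74=0.6486, R=48/82=0.5854, F1=2PR/(P+R)=2TP/(2TP+FP+FN)=96/156=0.6154
0.8294 > 0.6154 → Model A

Model A


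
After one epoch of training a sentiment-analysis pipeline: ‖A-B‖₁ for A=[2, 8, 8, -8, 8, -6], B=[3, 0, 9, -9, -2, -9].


d = |2-3| + |8-0| + |8-9| + |-8+ 9| + |8+ 2| + |-6+ 9|
  = 1 + 8 + 1 + 1 + 10 + 3
  = 24

24


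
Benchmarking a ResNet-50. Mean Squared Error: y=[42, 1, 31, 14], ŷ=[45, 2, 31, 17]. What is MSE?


Squared errors: (42-45)²=9, (1-2)²=1, (31-31)²=0, (14-17)²=9
Sum = 19
MSE = 19/4 = 19/4

19/4


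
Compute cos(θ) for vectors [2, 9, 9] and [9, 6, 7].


A·B = 2·9 + 9·6 + 9·7 = 135
‖A‖ = √166 = 12.8841, ‖B‖ = √166 = 12.8841
cos = 135/(√166·√166) = 135/√27556 = 0.8133

0.8133


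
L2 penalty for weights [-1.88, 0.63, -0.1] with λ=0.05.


‖w‖₂² = (-1.88)² + (0.63)² + (-0.1)²
     = 3.5344 + 0.3969 + 0.01
     = 3.9413
λ·‖w‖₂² = 0.05·3.9413 = 0.197065

0.197065


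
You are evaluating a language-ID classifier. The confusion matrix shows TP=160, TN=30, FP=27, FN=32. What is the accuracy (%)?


Accuracy = (TP+TN)/(TP+TN+FP+FN)
= (160+30)/(249)
= 190/249 = 76.31%

76.31%


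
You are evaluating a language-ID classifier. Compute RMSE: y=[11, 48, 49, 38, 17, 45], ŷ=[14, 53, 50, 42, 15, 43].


MSE = 59/6 = 9.8333
RMSE = √(59/6) = 3.1358

3.1358


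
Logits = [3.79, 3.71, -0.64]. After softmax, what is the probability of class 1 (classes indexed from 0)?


Exponentials: e^3.79=44.2564, e^3.71=40.8538, e^-0.64=0.5273
Sum = 85.6375
Softmax = [0.5168, 0.4771, 0.0062]
p[1] = 40.8538/85.6375 = 0.4771

0.4771


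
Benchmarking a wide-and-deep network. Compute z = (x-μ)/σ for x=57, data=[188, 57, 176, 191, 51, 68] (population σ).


μ = 121.8333, σ = 63.528
z = (57 - 121.8333)/63.528 = -1.0205

-1.0205


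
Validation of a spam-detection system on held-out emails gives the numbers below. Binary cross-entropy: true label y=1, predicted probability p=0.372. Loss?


BCE = -[y·ln(p) + (1-y)·ln(1-p)]
= -1·ln(0.372) - 0
= -ln(0.372) = 0.9889

0.9889


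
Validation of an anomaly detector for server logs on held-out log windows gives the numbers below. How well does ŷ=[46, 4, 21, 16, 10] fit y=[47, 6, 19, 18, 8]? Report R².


ȳ = 19.6
SS_res = Σ(y-ŷ)² = 17
SS_tot = Σ(y-ȳ)² = 1073.2
R² = 1 - SS_res/SS_tot = 1 - 0.0158 = 0.9842

0.9842


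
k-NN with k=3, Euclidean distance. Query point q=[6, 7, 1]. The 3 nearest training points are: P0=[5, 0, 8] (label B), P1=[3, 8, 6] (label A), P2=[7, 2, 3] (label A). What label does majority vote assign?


d(q,P0) = 9.9499  (label B)
d(q,P1) = 5.9161  (label A)
d(q,P2) = 5.4772  (label A)
Votes: A=2, B=1
Majority → A

A


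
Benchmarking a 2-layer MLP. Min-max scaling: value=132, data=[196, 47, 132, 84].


min=47, max=196
(132-47)/(196-47) = 85/149 = 0.5705

0.5705


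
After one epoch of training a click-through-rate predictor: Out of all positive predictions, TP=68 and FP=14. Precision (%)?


Precision = TP/(TP+FP)
= 68/(68+14)
= 68/82 = 82.93%

82.93%


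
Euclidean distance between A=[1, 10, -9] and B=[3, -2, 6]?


d = √((1-3)² + (10+ 2)² + (-9-6)²)
  = √(4 + 144 + 225)
  = √373 = 19.3132

19.3132


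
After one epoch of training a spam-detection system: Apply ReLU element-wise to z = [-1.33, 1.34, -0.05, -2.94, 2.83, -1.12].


ReLU(-1.33) = max(0, -1.33) = 0.0
ReLU(1.34) = max(0, 1.34) = 1.34
ReLU(-0.05) = max(0, -0.05) = 0.0
ReLU(-2.94) = max(0, -2.94) = 0.0
ReLU(2.83) = max(0, 2.83) = 2.83
ReLU(-1.12) = max(0, -1.12) = 0.0
result = [0.0, 1.34, 0.0, 0.0, 2.83, 0.0]

[0.0, 1.34, 0.0, 0.0, 2.83, 0.0]


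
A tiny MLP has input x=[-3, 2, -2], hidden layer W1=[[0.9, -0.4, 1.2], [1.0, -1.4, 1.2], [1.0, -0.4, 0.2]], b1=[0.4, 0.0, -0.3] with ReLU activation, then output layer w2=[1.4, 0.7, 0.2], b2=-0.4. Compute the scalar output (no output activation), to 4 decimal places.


z1[0] = (0.9)·(-3) + (-0.4)·(2) + (1.2)·(-2) + 0.4 = -5.5
z1[1] = (1.0)·(-3) + (-1.4)·(2) + (1.2)·(-2) + 0.0 = -8.2
z1[2] = (1.0)·(-3) + (-0.4)·(2) + (0.2)·(-2) - 0.3 = -4.5
h = ReLU(z1) = [0.0, 0.0, 0.0]
output = (1.4)·(0.0) + (0.7)·(0.0) + (0.2)·(0.0) - 0.4 = -0.4

-0.4


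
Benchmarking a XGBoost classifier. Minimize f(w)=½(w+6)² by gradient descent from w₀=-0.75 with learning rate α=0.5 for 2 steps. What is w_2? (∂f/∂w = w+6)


step 1: grad = -0.75+6 = 5.25; w = -0.75 - 0.5·(5.25) = -3.375
step 2: grad = -3.375+6 = 2.625; w = -3.375 - 0.5·(2.625) = -4.6875

-4.6875


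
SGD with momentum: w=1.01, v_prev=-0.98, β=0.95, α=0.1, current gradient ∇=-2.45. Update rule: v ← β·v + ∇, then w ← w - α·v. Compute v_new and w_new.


v_new = 0.95·-0.98 - 2.45 = -0.931 - 2.45 = -3.381
w_new = 1.01 - 0.1·-3.381 = 1.01 + 0.3381 = 1.3481

v_new=-3.381, w_new=1.3481


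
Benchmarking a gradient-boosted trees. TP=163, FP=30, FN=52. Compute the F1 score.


Precision = 163/193 = 0.8446
Recall = 163/215 = 0.7581
F1 = 2·P·R/(P+R) = 2·TP/(2·TP+FP+FN) = 326/(326+30+52) = 326/408 = 0.799

0.799


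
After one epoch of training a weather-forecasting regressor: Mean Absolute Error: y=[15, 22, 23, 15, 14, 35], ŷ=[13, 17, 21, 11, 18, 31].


Absolute errors: |15-13|=2, |22-17|=5, |23-21|=2, |15-11|=4, |14-18|=4, |35-31|=4
Sum = 21
MAE = 21/6 = 7/2

7/2


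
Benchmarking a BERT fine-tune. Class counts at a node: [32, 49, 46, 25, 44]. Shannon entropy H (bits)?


Probabilities: [32/196, 49/196, 46/196, 25/196, 44/196] ≈ [0.1633, 0.25, 0.2347, 0.1276, 0.2245]
H = -((32/196)·log₂(32/196) + (49/196)·log₂(49/196) + (46/196)·log₂(46/196) + (25/196)·log₂(25/196) + (44/196)·log₂(44/196))
  = 2.2804 bits

2.2804 bits


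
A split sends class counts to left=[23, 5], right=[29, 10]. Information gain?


Parent = [52, 15], H_parent = 0.7672
H_left = 0.6769 (n=28), H_right = 0.8213 (n=39)
H_children = (28/67)·0.6769 + (39/67)·0.8213 = 0.761
IG = 0.7672 - 0.761 = 0.0062

0.0062


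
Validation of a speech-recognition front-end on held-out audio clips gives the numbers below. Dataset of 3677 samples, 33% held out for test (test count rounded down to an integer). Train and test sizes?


Test = ⌊3677·33/100⌋ = 1213
Train = 3677 - 1213 = 2464

Train: 2464, Test: 1213


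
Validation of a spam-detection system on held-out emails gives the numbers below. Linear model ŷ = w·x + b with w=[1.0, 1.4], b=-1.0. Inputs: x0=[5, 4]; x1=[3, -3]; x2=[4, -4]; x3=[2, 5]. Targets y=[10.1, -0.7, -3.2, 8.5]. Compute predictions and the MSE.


ŷ0 = (1.0)·(5) + (1.4)·(4) - 1.0 = 9.6
ŷ1 = (1.0)·(3) + (1.4)·(-3) - 1.0 = -2.2
ŷ2 = (1.0)·(4) + (1.4)·(-4) - 1.0 = -2.6
ŷ3 = (1.0)·(2) + (1.4)·(5) - 1.0 = 8.0
errors² = [0.25, 2.25, 0.36, 0.25]
MSE = 3.1100/4 = 0.7775

0.7775


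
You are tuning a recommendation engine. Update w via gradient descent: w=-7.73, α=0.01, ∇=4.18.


w_new = w - α·∇
= -7.73 - 0.01·4.18
= -7.73 - 0.0418
= -7.7718

-7.7718


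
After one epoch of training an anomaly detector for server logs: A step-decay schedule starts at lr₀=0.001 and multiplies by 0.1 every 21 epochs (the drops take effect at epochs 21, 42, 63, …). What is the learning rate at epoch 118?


n_drops = ⌊118/21⌋ = 5
lr = 0.001·0.1^5 = 0.001·0.00001 = 0.00000001

0.00000001


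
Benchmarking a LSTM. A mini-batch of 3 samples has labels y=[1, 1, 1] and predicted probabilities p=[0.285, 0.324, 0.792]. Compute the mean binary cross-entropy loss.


L[0] = -ln(0.285) = 1.2553
L[1] = -ln(0.324) = 1.127
L[2] = -ln(0.792) = 0.2332
mean = (1.2553 + 1.127 + 0.2332)/3 = 0.8718

0.8718


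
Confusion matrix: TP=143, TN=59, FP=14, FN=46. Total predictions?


Total = TP + TN + FP + FN
= 143 + 59 + 14 + 46
= 262
(Predicted positive: 157, predicted negative: 105)

262


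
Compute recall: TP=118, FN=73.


Recall = TP/(TP+FN)
= 118/(118+73)
= 118/191 = 61.78%

61.78%


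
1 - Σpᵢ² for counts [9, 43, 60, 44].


Probabilities: [9/156, 43/156, 60/156, 44/156] ≈ [0.0577, 0.2756, 0.3846, 0.2821]
Σpᵢ² = (81 + 1849 + 3600 + 1936)/156² = 7466/24336
Gini = 1 - Σpᵢ² = 1 - 7466/24336 = 0.6932

0.6932


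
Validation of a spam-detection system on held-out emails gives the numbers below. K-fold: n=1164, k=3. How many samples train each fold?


Fold size = 1164/3 = 388
Training per fold = 1164 - 388 = 776

776


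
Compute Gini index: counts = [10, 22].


Probabilities: [10/32, 22/32] ≈ [0.3125, 0.6875]
Σpᵢ² = (100 + 484)/32² = 584/1024
Gini = 1 - Σpᵢ² = 1 - 584/1024 = 0.4297

0.4297


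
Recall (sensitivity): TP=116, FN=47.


Recall = TP/(TP+FN)
= 116/(116+47)
= 116/163 = 71.17%

71.17%


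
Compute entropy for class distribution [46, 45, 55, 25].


Probabilities: [46/171, 45/171, 55/171, 25/171] ≈ [0.269, 0.2632, 0.3216, 0.1462]
H = -((46/171)·log₂(46/171) + (45/171)·log₂(45/171) + (55/171)·log₂(55/171) + (25/171)·log₂(25/171))
  = 1.9483 bits

1.9483 bits


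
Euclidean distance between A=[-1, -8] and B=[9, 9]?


d = √((-1-9)² + (-8-9)²)
  = √(100 + 289)
  = √389 = 19.7231

19.7231


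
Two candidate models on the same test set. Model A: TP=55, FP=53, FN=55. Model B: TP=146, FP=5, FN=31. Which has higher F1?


Model A: P=55/108=0.5093, R=55/110=0.5, F1=2PR/(P+R)=2TP/(2TP+FP+FN)=110/218=0.5046
Model B: P=146/151=0.9669, R=146/177=0.8249, F1=2PR/(P+R)=2TP/(2TP+FP+FN)=292/328=0.8902
0.5046 < 0.8902 → Model B

Model B


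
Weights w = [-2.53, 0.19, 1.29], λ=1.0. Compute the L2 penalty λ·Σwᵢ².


‖w‖₂² = (-2.53)² + (0.19)² + (1.29)²
     = 6.4009 + 0.0361 + 1.6641
     = 8.1011
λ·‖w‖₂² = 1.0·8.1011 = 8.1011

8.1011


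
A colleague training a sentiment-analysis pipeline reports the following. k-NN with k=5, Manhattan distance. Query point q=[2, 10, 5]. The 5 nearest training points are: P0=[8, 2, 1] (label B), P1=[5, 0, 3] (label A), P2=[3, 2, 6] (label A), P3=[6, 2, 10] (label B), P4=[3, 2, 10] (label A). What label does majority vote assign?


d(q,P0) = 18  (label B)
d(q,P1) = 15  (label A)
d(q,P2) = 10  (label A)
d(q,P3) = 17  (label B)
d(q,P4) = 14  (label A)
Votes: A=3, B=2
Majority → A

A


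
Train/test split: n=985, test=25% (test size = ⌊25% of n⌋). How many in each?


Test = ⌊985·25/100⌋ = 246
Train = 985 - 246 = 739

Train: 739, Test: 246


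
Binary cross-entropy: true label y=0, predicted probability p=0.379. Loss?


BCE = -[y·ln(p) + (1-y)·ln(1-p)]
= -0 - 1·ln(1-0.379)
= -ln(0.621) = 0.4764

0.4764


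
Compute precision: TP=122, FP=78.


Precision = TP/(TP+FP)
= 122/(122+78)
= 122/200 = 61.0%

61.0%


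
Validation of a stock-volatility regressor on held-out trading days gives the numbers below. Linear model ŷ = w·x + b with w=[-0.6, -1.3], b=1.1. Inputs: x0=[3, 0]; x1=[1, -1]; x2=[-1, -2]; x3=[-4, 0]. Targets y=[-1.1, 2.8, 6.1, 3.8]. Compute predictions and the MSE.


ŷ0 = (-0.6)·(3) + (-1.3)·(0) + 1.1 = -0.7
ŷ1 = (-0.6)·(1) + (-1.3)·(-1) + 1.1 = 1.8
ŷ2 = (-0.6)·(-1) + (-1.3)·(-2) + 1.1 = 4.3
ŷ3 = (-0.6)·(-4) + (-1.3)·(0) + 1.1 = 3.5
errors² = [0.16, 1.0, 3.24, 0.09]
MSE = 4.4900/4 = 1.1225

1.1225


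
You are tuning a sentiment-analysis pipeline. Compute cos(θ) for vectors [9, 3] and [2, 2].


A·B = 9·2 + 3·2 = 24
‖A‖ = √90 = 9.4868, ‖B‖ = √8 = 2.8284
cos = 24/(√90·√8) = 24/√720 = 0.8944

0.8944


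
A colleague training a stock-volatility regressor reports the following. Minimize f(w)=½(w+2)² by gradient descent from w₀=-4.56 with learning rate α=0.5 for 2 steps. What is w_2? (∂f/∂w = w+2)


step 1: grad = -4.56+2 = -2.56; w = -4.56 - 0.5·(-2.56) = -3.28
step 2: grad = -3.28+2 = -1.28; w = -3.28 - 0.5·(-1.28) = -2.64

-2.64


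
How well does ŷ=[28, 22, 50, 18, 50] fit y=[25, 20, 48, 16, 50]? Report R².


ȳ = 31.8
SS_res = Σ(y-ŷ)² = 21
SS_tot = Σ(y-ȳ)² = 1028.8
R² = 1 - SS_res/SS_tot = 1 - 0.0204 = 0.9796

0.9796


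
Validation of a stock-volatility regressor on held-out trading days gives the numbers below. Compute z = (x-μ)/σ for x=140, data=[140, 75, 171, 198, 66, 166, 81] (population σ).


μ = 128.1429, σ = 49.5679
z = (140 - 128.1429)/49.5679 = 0.2392

0.2392


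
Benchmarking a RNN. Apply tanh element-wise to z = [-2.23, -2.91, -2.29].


tanh(-2.23) = -0.9771
tanh(-2.91) = -0.9941
tanh(-2.29) = -0.9797
result = [-0.9771, -0.9941, -0.9797]

[-0.9771, -0.9941, -0.9797]


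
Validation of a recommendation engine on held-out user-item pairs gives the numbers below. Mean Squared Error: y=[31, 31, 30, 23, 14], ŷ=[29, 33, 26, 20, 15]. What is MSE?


Squared errors: (31-29)²=4, (31-33)²=4, (30-26)²=16, (23-20)²=9, (14-15)²=1
Sum = 34
MSE = 34/5 = 34/5

34/5


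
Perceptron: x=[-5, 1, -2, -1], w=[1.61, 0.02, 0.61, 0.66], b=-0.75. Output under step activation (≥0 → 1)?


z = (-5)·(1.61) + (1)·(0.02) + (-2)·(0.61) + (-1)·(0.66) - 0.75
  = -10.66
step(z) = 0 (z<0)

0


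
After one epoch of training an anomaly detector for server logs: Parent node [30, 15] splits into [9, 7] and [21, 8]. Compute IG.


Parent = [30, 15], H_parent = 0.9183
H_left = 0.9887 (n=16), H_right = 0.8498 (n=29)
H_children = (16/45)·0.9887 + (29/45)·0.8498 = 0.8992
IG = 0.9183 - 0.8992 = 0.0191

0.0191


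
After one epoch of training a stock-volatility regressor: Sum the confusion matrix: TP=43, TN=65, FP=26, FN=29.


Total = TP + TN + FP + FN
= 43 + 65 + 26 + 29
= 163
(Predicted positive: 69, predicted negative: 94)

163


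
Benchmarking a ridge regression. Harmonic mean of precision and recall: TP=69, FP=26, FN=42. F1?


Precision = 69/95 = 0.7263
Recall = 69/111 = 0.6216
F1 = 2·P·R/(P+R) = 2·TP/(2·TP+FP+FN) = 138/(138+26+42) = 138/206 = 0.6699

0.6699


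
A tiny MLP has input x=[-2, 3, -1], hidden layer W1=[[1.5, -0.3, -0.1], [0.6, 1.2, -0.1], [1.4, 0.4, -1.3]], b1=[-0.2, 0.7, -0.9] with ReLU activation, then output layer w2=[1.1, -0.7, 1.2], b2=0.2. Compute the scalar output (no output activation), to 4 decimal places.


z1[0] = (1.5)·(-2) + (-0.3)·(3) + (-0.1)·(-1) - 0.2 = -4.0
z1[1] = (0.6)·(-2) + (1.2)·(3) + (-0.1)·(-1) + 0.7 = 3.2
z1[2] = (1.4)·(-2) + (0.4)·(3) + (-1.3)·(-1) - 0.9 = -1.2
h = ReLU(z1) = [0.0, 3.2, 0.0]
output = (1.1)·(0.0) + (-0.7)·(3.2) + (1.2)·(0.0) + 0.2 = -2.04

-2.04


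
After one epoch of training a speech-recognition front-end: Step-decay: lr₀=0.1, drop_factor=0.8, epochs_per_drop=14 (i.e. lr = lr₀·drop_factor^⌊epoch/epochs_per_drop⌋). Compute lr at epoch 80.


n_drops = ⌊80/14⌋ = 5
lr = 0.1·0.8^5 = 0.1·0.32768 = 0.032768

0.032768


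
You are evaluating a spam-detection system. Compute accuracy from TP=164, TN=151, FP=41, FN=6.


Accuracy = (TP+TN)/(TP+TN+FP+FN)
= (164+151)/(362)
= 315/362 = 87.02%

87.02%


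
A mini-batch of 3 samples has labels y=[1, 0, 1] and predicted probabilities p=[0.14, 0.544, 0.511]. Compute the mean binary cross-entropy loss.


L[0] = -ln(0.14) = 1.9661
L[1] = -ln(1-0.544) = -ln(0.456) = 0.7853
L[2] = -ln(0.511) = 0.6714
mean = (1.9661 + 0.7853 + 0.6714)/3 = 1.1409

1.1409


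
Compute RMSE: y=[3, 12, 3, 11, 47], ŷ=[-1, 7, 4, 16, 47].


MSE = 67/5 = 13.4
RMSE = √(67/5) = 3.6606

3.6606


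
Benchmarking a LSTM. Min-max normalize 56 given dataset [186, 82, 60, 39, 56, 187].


min=39, max=187
(56-39)/(187-39) = 17/148 = 0.1149

0.1149


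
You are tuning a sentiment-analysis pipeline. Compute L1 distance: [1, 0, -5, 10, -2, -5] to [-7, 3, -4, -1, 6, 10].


d = |1+ 7| + |0-3| + |-5+ 4| + |10+ 1| + |-2-6| + |-5-10|
  = 8 + 3 + 1 + 11 + 8 + 15
  = 46

46


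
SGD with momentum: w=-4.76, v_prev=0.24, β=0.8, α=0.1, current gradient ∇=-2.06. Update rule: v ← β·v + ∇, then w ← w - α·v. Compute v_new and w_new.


v_new = 0.8·0.24 - 2.06 = 0.192 - 2.06 = -1.868
w_new = -4.76 - 0.1·-1.868 = -4.76 + 0.1868 = -4.5732

v_new=-1.868, w_new=-4.5732


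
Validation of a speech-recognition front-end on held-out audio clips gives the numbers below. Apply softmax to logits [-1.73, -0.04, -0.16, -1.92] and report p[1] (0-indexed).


Exponentials: e^-1.73=0.1773, e^-0.04=0.9608, e^-0.16=0.8521, e^-1.92=0.1466
Sum = 2.1368
Softmax = [0.083, 0.4496, 0.3988, 0.0686]
p[1] = 0.9608/2.1368 = 0.4496

0.4496


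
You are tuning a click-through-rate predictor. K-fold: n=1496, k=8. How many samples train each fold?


Fold size = 1496/8 = 187
Training per fold = 1496 - 187 = 1309

1309


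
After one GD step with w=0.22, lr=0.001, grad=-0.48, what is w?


w_new = w - α·∇
= 0.22 - 0.001·-0.48
= 0.22 + 0.00048
= 0.22048

0.22048


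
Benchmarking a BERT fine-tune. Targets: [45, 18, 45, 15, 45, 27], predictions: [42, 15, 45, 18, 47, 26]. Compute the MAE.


Absolute errors: |45-42|=3, |18-15|=3, |45-45|=0, |15-18|=3, |45-47|=2, |27-26|=1
Sum = 12
MAE = 12/6 = 2

2


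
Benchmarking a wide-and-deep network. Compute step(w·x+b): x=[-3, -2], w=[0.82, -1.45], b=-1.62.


z = (-3)·(0.82) + (-2)·(-1.45) - 1.62
  = -1.18
step(z) = 0 (z<0)

0


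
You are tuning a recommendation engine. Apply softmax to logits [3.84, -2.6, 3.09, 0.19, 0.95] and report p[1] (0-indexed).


Exponentials: e^3.84=46.5255, e^-2.6=0.0743, e^3.09=21.9771, e^0.19=1.2092, e^0.95=2.5857
Sum = 72.3718
Softmax = [0.6429, 0.001, 0.3037, 0.0167, 0.0357]
p[1] = 0.0743/72.3718 = 0.001

0.001


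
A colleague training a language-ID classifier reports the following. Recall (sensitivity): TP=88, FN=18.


Recall = TP/(TP+FN)
= 88/(88+18)
= 88/106 = 83.02%

83.02%


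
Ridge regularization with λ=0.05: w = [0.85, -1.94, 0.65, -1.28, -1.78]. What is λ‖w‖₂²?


‖w‖₂² = (0.85)² + (-1.94)² + (0.65)² + (-1.28)² + (-1.78)²
     = 0.7225 + 3.7636 + 0.4225 + 1.6384 + 3.1684
     = 9.7154
λ·‖w‖₂² = 0.05·9.7154 = 0.48577

0.48577


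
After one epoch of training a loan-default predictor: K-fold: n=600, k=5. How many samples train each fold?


Fold size = 600/5 = 120
Training per fold = 600 - 120 = 480

480


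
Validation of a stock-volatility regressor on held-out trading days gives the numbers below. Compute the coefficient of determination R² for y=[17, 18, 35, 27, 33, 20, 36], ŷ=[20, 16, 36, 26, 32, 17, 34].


ȳ = 26.5714
SS_res = Σ(y-ŷ)² = 29
SS_tot = Σ(y-ȳ)² = 409.71
R² = 1 - SS_res/SS_tot = 1 - 0.0708 = 0.9292

0.9292


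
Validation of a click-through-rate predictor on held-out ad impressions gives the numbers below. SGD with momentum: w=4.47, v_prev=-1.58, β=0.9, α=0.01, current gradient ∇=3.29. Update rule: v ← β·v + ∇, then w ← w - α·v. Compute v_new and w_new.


v_new = 0.9·-1.58 + 3.29 = -1.422 + 3.29 = 1.868
w_new = 4.47 - 0.01·1.868 = 4.47 - 0.01868 = 4.45132

v_new=1.868, w_new=4.45132


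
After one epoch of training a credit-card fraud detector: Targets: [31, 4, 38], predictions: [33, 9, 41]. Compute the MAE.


Absolute errors: |31-33|=2, |4-9|=5, |38-41|=3
Sum = 10
MAE = 10/3 = 10/3

10/3


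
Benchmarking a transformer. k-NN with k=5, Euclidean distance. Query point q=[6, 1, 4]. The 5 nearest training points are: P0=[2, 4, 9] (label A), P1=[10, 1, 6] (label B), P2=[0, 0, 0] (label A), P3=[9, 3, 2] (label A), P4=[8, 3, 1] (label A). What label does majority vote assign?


d(q,P0) = 7.0711  (label A)
d(q,P1) = 4.4721  (label B)
d(q,P2) = 7.2801  (label A)
d(q,P3) = 4.1231  (label A)
d(q,P4) = 4.1231  (label A)
Votes: A=4, B=1
Majority → A

A


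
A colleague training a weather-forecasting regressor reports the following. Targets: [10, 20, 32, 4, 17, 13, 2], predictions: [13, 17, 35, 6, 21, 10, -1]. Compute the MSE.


Squared errors: (10-13)²=9, (20-17)²=9, (32-35)²=9, (4-6)²=4, (17-21)²=16, (13-10)²=9, (2+ 1)²=9
Sum = 65
MSE = 65/7 = 65/7

65/7


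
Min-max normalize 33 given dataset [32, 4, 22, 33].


min=4, max=33
(33-4)/(33-4) = 29/29 = 1.0

1.0


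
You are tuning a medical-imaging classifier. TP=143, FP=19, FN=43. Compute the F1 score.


Precision = 143/162 = 0.8827
Recall = 143/186 = 0.7688
F1 = 2·P·R/(P+R) = 2·TP/(2·TP+FP+FN) = 286/(286+19+43) = 286/348 = 0.8218

0.8218


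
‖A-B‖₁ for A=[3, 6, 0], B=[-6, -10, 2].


d = |3+ 6| + |6+ 10| + |0-2|
  = 9 + 16 + 2
  = 27

27


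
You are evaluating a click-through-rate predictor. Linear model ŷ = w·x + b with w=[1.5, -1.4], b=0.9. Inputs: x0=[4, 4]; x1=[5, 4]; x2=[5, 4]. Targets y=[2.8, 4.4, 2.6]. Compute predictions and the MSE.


ŷ0 = (1.5)·(4) + (-1.4)·(4) + 0.9 = 1.3
ŷ1 = (1.5)·(5) + (-1.4)·(4) + 0.9 = 2.8
ŷ2 = (1.5)·(5) + (-1.4)·(4) + 0.9 = 2.8
errors² = [2.25, 2.56, 0.04]
MSE = 4.8500/3 = 1.6167

1.6167


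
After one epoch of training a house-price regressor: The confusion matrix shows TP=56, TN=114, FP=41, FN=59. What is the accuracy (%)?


Accuracy = (TP+TN)/(TP+TN+FP+FN)
= (56+114)/(270)
= 170/270 = 62.96%

62.96%


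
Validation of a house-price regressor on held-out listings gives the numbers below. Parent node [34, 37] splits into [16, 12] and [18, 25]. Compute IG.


Parent = [34, 37], H_parent = 0.9987
H_left = 0.9852 (n=28), H_right = 0.9808 (n=43)
H_children = (28/71)·0.9852 + (43/71)·0.9808 = 0.9825
IG = 0.9987 - 0.9825 = 0.0162

0.0162


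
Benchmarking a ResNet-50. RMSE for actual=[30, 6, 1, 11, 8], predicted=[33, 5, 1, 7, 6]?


MSE = 30/5 = 6
RMSE = √(30/5) = 2.4495

2.4495


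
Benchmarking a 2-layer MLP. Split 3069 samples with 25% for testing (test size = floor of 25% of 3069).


Test = ⌊3069·25/100⌋ = 767
Train = 3069 - 767 = 2302

Train: 2302, Test: 767


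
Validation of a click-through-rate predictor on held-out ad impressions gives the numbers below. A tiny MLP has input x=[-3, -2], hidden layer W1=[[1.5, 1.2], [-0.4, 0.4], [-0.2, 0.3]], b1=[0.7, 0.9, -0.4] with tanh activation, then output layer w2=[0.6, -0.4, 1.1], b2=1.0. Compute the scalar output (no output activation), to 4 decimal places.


z1[0] = (1.5)·(-3) + (1.2)·(-2) + 0.7 = -6.2
z1[1] = (-0.4)·(-3) + (0.4)·(-2) + 0.9 = 1.3
z1[2] = (-0.2)·(-3) + (0.3)·(-2) - 0.4 = -0.4
h = tanh(z1) = [-1.0, 0.8617, -0.3799]
output = (0.6)·(-1.0) + (-0.4)·(0.8617) + (1.1)·(-0.3799) + 1.0 = -0.3626

-0.3626


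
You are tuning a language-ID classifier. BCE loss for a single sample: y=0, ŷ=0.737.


BCE = -[y·ln(p) + (1-y)·ln(1-p)]
= -0 - 1·ln(1-0.737)
= -ln(0.263) = 1.3356

1.3356


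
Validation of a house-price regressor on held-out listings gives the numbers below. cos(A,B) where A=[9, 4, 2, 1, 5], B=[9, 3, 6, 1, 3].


A·B = 9·9 + 4·3 + 2·6 + 1·1 + 5·3 = 121
‖A‖ = √127 = 11.2694, ‖B‖ = √136 = 11.6619
cos = 121/(√127·√136) = 121/√17272 = 0.9207

0.9207


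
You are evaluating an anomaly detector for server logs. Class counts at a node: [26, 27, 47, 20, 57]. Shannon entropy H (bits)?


Probabilities: [26/177, 27/177, 47/177, 20/177, 57/177] ≈ [0.1469, 0.1525, 0.2655, 0.113, 0.322]
H = -((26/177)·log₂(26/177) + (27/177)·log₂(27/177) + (47/177)·log₂(47/177) + (20/177)·log₂(20/177) + (57/177)·log₂(57/177))
  = 2.2101 bits

2.2101 bits


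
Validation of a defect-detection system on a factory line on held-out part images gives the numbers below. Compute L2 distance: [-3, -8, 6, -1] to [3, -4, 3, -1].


d = √((-3-3)² + (-8+ 4)² + (6-3)² + (-1+ 1)²)
  = √(36 + 16 + 9 + 0)
  = √61 = 7.8102

7.8102


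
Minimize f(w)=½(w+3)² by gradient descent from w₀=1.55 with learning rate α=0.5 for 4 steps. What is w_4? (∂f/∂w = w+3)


step 1: grad = 1.55+3 = 4.55; w = 1.55 - 0.5·(4.55) = -0.725
step 2: grad = -0.725+3 = 2.275; w = -0.725 - 0.5·(2.275) = -1.8625
step 3: grad = -1.8625+3 = 1.1375; w = -1.8625 - 0.5·(1.1375) = -2.43125
step 4: grad = -2.43125+3 = 0.56875; w = -2.43125 - 0.5·(0.56875) = -2.715625

-2.715625


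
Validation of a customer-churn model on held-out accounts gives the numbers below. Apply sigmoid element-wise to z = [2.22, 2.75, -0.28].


σ(2.22) = 1/(1+e^-2.22) = 0.902
σ(2.75) = 1/(1+e^-2.75) = 0.9399
σ(-0.28) = 1/(1+e^0.28) = 0.4305
result = [0.902, 0.9399, 0.4305]

[0.902, 0.9399, 0.4305]


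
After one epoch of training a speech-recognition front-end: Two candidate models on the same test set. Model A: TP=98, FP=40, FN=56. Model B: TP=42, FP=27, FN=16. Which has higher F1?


Model A: P=98/138=0.7101, R=98/154=0.6364, F1=2PR/(P+R)=2TP/(2TP+FP+FN)=196/292=0.6712
Model B: P=42/69=0.6087, R=42/58=0.7241, F1=2PR/(P+R)=2TP/(2TP+FP+FN)=84/127=0.6614
0.6712 > 0.6614 → Model A

Model A


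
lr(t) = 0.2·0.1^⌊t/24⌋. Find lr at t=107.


n_drops = ⌊107/24⌋ = 4
lr = 0.2·0.1^4 = 0.2·0.0001 = 0.00002

0.00002


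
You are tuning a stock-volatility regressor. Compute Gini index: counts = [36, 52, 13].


Probabilities: [36/101, 52/101, 13/101] ≈ [0.3564, 0.5149, 0.1287]
Σpᵢ² = (1296 + 2704 + 169)/101² = 4169/10201
Gini = 1 - Σpᵢ² = 1 - 4169/10201 = 0.5913

0.5913


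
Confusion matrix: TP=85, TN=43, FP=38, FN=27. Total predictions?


Total = TP + TN + FP + FN
= 85 + 43 + 38 + 27
= 193
(Predicted positive: 123, predicted negative: 70)

193


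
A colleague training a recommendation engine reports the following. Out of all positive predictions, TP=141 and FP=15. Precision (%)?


Precision = TP/(TP+FP)
= 141/(141+15)
= 141/156 = 90.38%

90.38%


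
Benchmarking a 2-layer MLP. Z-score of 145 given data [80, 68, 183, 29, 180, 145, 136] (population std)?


μ = 117.2857, σ = 54.7506
z = (145 - 117.2857)/54.7506 = 0.5062

0.5062


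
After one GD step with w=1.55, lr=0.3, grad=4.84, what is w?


w_new = w - α·∇
= 1.55 - 0.3·4.84
= 1.55 - 1.452
= 0.098

0.098


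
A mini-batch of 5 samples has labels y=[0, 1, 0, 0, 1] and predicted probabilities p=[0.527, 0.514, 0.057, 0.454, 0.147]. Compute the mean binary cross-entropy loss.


L[0] = -ln(1-0.527) = -ln(0.473) = 0.7487
L[1] = -ln(0.514) = 0.6655
L[2] = -ln(1-0.057) = -ln(0.943) = 0.0587
L[3] = -ln(1-0.454) = -ln(0.546) = 0.6051
L[4] = -ln(0.147) = 1.9173
mean = (0.7487 + 0.6655 + 0.0587 + 0.6051 + 1.9173)/5 = 0.7991

0.7991


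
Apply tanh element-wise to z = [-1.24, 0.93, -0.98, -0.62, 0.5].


tanh(-1.24) = -0.8455
tanh(0.93) = 0.7306
tanh(-0.98) = -0.7531
tanh(-0.62) = -0.5511
tanh(0.5) = 0.4621
result = [-0.8455, 0.7306, -0.7531, -0.5511, 0.4621]

[-0.8455, 0.7306, -0.7531, -0.5511, 0.4621]


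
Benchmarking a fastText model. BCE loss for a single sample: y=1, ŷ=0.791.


BCE = -[y·ln(p) + (1-y)·ln(1-p)]
= -1·ln(0.791) - 0
= -ln(0.791) = 0.2345

0.2345


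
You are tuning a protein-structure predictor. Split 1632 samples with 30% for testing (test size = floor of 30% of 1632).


Test = ⌊1632·30/100⌋ = 489
Train = 1632 - 489 = 1143

Train: 1143, Test: 489


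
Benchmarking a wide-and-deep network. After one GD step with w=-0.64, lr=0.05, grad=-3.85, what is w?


w_new = w - α·∇
= -0.64 - 0.05·-3.85
= -0.64 + 0.1925
= -0.4475

-0.4475


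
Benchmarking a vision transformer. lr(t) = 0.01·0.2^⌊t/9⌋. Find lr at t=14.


n_drops = ⌊14/9⌋ = 1
lr = 0.01·0.2^1 = 0.01·0.2 = 0.002

0.002


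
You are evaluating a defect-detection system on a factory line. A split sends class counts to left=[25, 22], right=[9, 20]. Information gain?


Parent = [34, 42], H_parent = 0.992
H_left = 0.9971 (n=47), H_right = 0.8936 (n=29)
H_children = (47/76)·0.9971 + (29/76)·0.8936 = 0.9576
IG = 0.992 - 0.9576 = 0.0344

0.0344


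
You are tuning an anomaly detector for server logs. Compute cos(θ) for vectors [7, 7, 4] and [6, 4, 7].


A·B = 7·6 + 7·4 + 4·7 = 98
‖A‖ = √114 = 10.6771, ‖B‖ = √101 = 10.0499
cos = 98/(√114·√101) = 98/√11514 = 0.9133

0.9133


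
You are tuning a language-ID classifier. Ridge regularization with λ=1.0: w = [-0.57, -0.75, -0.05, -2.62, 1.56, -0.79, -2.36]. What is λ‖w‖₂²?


‖w‖₂² = (-0.57)² + (-0.75)² + (-0.05)² + (-2.62)² + (1.56)² + (-0.79)² + (-2.36)²
     = 0.3249 + 0.5625 + 0.0025 + 6.8644 + 2.4336 + 0.6241 + 5.5696
     = 16.3816
λ·‖w‖₂² = 1.0·16.3816 = 16.3816

16.3816


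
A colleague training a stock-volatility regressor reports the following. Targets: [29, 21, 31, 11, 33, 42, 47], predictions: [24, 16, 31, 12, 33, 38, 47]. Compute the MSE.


Squared errors: (29-24)²=25, (21-16)²=25, (31-31)²=0, (11-12)²=1, (33-33)²=0, (42-38)²=16, (47-47)²=0
Sum = 67
MSE = 67/7 = 67/7

67/7


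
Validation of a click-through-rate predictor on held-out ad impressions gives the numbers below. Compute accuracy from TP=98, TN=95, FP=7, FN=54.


Accuracy = (TP+TN)/(TP+TN+FP+FN)
= (98+95)/(254)
= 193/254 = 75.98%

75.98%


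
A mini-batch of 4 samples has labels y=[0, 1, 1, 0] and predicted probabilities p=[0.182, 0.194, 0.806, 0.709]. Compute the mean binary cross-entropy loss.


L[0] = -ln(1-0.182) = -ln(0.818) = 0.2009
L[1] = -ln(0.194) = 1.6399
L[2] = -ln(0.806) = 0.2157
L[3] = -ln(1-0.709) = -ln(0.291) = 1.2344
mean = (0.2009 + 1.6399 + 0.2157 + 1.2344)/4 = 0.8227

0.8227


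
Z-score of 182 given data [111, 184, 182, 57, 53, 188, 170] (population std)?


μ = 135, σ = 56.0969
z = (182 - 135)/56.0969 = 0.8378

0.8378


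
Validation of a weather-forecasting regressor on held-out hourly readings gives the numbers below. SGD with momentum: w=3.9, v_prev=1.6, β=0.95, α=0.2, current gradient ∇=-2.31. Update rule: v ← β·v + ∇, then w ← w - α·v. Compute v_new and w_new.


v_new = 0.95·1.6 - 2.31 = 1.52 - 2.31 = -0.79
w_new = 3.9 - 0.2·-0.79 = 3.9 + 0.158 = 4.058

v_new=-0.79, w_new=4.058


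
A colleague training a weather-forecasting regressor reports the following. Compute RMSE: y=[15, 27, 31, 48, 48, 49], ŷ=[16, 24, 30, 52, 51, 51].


MSE = 40/6 = 6.6667
RMSE = √(40/6) = 2.582

2.582


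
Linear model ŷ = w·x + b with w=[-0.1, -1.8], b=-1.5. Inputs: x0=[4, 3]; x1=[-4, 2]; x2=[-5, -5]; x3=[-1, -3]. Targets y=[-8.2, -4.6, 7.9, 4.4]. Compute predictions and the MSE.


ŷ0 = (-0.1)·(4) + (-1.8)·(3) - 1.5 = -7.3
ŷ1 = (-0.1)·(-4) + (-1.8)·(2) - 1.5 = -4.7
ŷ2 = (-0.1)·(-5) + (-1.8)·(-5) - 1.5 = 8.0
ŷ3 = (-0.1)·(-1) + (-1.8)·(-3) - 1.5 = 4.0
errors² = [0.81, 0.01, 0.01, 0.16]
MSE = 0.9900/4 = 0.2475

0.2475


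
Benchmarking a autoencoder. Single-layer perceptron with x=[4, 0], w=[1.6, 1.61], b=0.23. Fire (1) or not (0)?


z = (4)·(1.6) + (0)·(1.61) + 0.23
  = 6.63
step(z) = 1 (z≥0)

1


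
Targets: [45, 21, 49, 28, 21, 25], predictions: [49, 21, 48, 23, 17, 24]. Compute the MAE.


Absolute errors: |45-49|=4, |21-21|=0, |49-48|=1, |28-23|=5, |21-17|=4, |25-24|=1
Sum = 15
MAE = 15/6 = 5/2

5/2


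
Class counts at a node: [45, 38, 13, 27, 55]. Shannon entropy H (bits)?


Probabilities: [45/178, 38/178, 13/178, 27/178, 55/178] ≈ [0.2528, 0.2135, 0.073, 0.1517, 0.309]
H = -((45/178)·log₂(45/178) + (38/178)·log₂(38/178) + (13/178)·log₂(13/178) + (27/178)·log₂(27/178) + (55/178)·log₂(55/178))
  = 2.1891 bits

2.1891 bits


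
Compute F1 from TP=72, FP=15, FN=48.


Precision = 72/87 = 0.8276
Recall = 72/120 = 0.6
F1 = 2·P·R/(P+R) = 2·TP/(2·TP+FP+FN) = 144/(144+15+48) = 144/207 = 0.6957

0.6957


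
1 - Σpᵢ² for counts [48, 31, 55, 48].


Probabilities: [48/182, 31/182, 55/182, 48/182] ≈ [0.2637, 0.1703, 0.3022, 0.2637]
Σpᵢ² = (2304 + 961 + 3025 + 2304)/182² = 8594/33124
Gini = 1 - Σpᵢ² = 1 - 8594/33124 = 0.7406

0.7406


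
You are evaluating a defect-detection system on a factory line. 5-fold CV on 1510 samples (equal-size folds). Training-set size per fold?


Fold size = 1510/5 = 302
Training per fold = 1510 - 302 = 1208

1208


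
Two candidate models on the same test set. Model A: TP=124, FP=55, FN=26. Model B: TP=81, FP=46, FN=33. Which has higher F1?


Model A: P=124/179=0.6927, R=124/150=0.8267, F1=2PR/(P+R)=2TP/(2TP+FP+FN)=248/329=0.7538
Model B: P=81/127=0.6378, R=81/114=0.7105, F1=2PR/(P+R)=2TP/(2TP+FP+FN)=162/241=0.6722
0.7538 > 0.6722 → Model A

Model A


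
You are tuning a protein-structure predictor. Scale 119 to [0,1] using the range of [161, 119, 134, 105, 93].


min=93, max=161
(119-93)/(161-93) = 26/68 = 0.3824

0.3824


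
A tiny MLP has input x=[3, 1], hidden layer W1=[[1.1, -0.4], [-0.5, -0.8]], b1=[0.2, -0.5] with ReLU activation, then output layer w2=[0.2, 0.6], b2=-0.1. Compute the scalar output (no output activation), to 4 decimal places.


z1[0] = (1.1)·(3) + (-0.4)·(1) + 0.2 = 3.1
z1[1] = (-0.5)·(3) + (-0.8)·(1) - 0.5 = -2.8
h = ReLU(z1) = [3.1, 0.0]
output = (0.2)·(3.1) + (0.6)·(0.0) - 0.1 = 0.52

0.52


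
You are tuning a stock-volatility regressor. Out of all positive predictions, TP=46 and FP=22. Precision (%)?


Precision = TP/(TP+FP)
= 46/(46+22)
= 46/68 = 67.65%

67.65%


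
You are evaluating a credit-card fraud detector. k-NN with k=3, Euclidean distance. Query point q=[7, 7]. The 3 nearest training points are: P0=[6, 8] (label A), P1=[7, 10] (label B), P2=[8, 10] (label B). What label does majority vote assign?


d(q,P0) = 1.4142  (label A)
d(q,P1) = 3.0  (label B)
d(q,P2) = 3.1623  (label B)
Votes: A=1, B=2
Majority → B

B


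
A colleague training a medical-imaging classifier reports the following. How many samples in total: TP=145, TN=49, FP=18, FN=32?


Total = TP + TN + FP + FN
= 145 + 49 + 18 + 32
= 244
(Predicted positive: 163, predicted negative: 81)

244


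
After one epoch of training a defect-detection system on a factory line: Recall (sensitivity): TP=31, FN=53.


Recall = TP/(TP+FN)
= 31/(31+53)
= 31/84 = 36.9%

36.9%


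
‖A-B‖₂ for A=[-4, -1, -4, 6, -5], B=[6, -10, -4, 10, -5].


d = √((-4-6)² + (-1+ 10)² + (-4+ 4)² + (6-10)² + (-5+ 5)²)
  = √(100 + 81 + 0 + 16 + 0)
  = √197 = 14.0357

14.0357


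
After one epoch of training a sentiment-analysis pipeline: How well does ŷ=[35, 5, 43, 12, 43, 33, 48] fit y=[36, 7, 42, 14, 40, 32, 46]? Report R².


ȳ = 31
SS_res = Σ(y-ŷ)² = 24
SS_tot = Σ(y-ȳ)² = 1318
R² = 1 - SS_res/SS_tot = 1 - 0.0182 = 0.9818

0.9818


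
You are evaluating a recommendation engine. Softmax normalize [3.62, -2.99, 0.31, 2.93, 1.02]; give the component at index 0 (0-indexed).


Exponentials: e^3.62=37.3376, e^-2.99=0.0503, e^0.31=1.3634, e^2.93=18.7276, e^1.02=2.7732
Sum = 60.2521
Softmax = [0.6197, 0.0008, 0.0226, 0.3108, 0.046]
p[0] = 37.3376/60.2521 = 0.6197

0.6197


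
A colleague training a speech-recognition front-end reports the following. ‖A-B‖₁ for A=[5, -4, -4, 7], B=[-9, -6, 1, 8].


d = |5+ 9| + |-4+ 6| + |-4-1| + |7-8|
  = 14 + 2 + 5 + 1
  = 22

22


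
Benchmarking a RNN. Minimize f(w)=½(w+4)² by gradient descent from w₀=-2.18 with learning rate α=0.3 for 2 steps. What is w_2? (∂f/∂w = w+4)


step 1: grad = -2.18+4 = 1.82; w = -2.18 - 0.3·(1.82) = -2.726
step 2: grad = -2.726+4 = 1.274; w = -2.726 - 0.3·(1.274) = -3.1082

-3.1082


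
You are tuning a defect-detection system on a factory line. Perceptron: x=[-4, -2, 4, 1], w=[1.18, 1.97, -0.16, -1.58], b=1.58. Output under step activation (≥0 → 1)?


z = (-4)·(1.18) + (-2)·(1.97) + (4)·(-0.16) + (1)·(-1.58) + 1.58
  = -9.3
step(z) = 0 (z<0)

0


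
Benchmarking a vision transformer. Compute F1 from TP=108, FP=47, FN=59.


Precision = 108/155 = 0.6968
Recall = 108/167 = 0.6467
F1 = 2·P·R/(P+R) = 2·TP/(2·TP+FP+FN) = 216/(216+47+59) = 216/322 = 0.6708

0.6708


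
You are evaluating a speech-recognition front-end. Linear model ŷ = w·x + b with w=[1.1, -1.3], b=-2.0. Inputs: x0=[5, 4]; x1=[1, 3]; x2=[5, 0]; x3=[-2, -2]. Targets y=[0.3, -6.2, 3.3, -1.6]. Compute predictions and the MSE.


ŷ0 = (1.1)·(5) + (-1.3)·(4) - 2.0 = -1.7
ŷ1 = (1.1)·(1) + (-1.3)·(3) - 2.0 = -4.8
ŷ2 = (1.1)·(5) + (-1.3)·(0) - 2.0 = 3.5
ŷ3 = (1.1)·(-2) + (-1.3)·(-2) - 2.0 = -1.6
errors² = [4.0, 1.96, 0.04, 0.0]
MSE = 6.0000/4 = 1.5

1.5
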